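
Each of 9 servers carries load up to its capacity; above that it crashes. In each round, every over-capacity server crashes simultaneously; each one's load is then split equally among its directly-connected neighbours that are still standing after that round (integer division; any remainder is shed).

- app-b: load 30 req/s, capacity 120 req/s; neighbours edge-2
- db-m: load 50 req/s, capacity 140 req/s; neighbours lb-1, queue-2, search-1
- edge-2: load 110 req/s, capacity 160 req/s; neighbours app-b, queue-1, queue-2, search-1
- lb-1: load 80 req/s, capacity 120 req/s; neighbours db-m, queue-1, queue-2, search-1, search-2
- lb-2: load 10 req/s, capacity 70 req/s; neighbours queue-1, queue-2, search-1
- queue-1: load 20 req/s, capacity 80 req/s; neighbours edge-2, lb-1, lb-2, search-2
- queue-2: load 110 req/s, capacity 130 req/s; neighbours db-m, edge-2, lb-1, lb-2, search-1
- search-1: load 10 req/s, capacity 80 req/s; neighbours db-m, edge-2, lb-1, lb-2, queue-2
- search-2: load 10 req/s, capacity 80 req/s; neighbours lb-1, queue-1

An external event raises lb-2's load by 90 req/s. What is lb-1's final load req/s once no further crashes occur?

Round 1 — lb-2 at 100 > 70. lb-2 crashes.
  lb-2 sheds 100 req/s to queue-1, queue-2, search-1: 33 each (1 lost).
    queue-1: 20+33 = 53 ≤ 80
    queue-2: 110+33 = 143 > 130
    search-1: 10+33 = 43 ≤ 80
Round 2 — queue-2 crashes.
  queue-2 sheds 143 req/s to db-m, edge-2, lb-1, search-1: 35 each (3 lost).
    db-m: 50+35 = 85 ≤ 140
    edge-2: 110+35 = 145 ≤ 160
    lb-1: 80+35 = 115 ≤ 120
    search-1: 43+35 = 78 ≤ 80
No further crashes.

115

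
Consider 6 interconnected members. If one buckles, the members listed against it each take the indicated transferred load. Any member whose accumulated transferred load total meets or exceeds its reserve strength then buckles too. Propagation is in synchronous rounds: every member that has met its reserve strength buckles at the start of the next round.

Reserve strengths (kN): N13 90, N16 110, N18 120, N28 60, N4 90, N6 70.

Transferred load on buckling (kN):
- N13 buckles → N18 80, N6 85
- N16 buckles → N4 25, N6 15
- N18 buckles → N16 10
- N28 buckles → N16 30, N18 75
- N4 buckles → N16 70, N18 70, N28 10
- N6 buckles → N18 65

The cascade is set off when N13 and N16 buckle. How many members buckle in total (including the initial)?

4

Round 1 — N13, N16 buckle (initial).
  N18: +80 → 80 < 120
  N4: +25 → 25 < 90
  N6: +85+15 → 100 ≥ 70
Round 2 — N6 buckles.
  N18: +65 → 145 ≥ 120
Round 3 — N18 buckles.
No further bucklings.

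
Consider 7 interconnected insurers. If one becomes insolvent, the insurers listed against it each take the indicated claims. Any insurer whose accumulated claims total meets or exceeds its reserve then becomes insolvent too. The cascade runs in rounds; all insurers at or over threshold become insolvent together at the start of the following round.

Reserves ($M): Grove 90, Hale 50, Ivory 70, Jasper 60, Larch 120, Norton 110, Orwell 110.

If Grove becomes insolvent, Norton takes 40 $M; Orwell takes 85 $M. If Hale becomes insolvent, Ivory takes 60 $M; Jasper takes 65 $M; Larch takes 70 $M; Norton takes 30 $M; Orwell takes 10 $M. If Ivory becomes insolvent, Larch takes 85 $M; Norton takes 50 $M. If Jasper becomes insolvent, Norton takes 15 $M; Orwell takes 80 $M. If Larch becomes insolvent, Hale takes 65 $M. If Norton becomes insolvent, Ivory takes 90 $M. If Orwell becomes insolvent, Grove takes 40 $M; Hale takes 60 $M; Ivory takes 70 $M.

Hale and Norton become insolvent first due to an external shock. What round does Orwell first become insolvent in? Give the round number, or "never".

never

Round 1 — Hale, Norton become insolvent (initial).
  Ivory: +60+90 → 150 ≥ 70
  Jasper: +65 → 65 ≥ 60
  Larch: +70 → 70 < 120
  Orwell: +10 → 10 < 110
Round 2 — Ivory, Jasper become insolvent.
  Larch: +85 → 155 ≥ 120
  Orwell: +80 → 90 < 110
Round 3 — Larch becomes insolvent.
No further insolvencies.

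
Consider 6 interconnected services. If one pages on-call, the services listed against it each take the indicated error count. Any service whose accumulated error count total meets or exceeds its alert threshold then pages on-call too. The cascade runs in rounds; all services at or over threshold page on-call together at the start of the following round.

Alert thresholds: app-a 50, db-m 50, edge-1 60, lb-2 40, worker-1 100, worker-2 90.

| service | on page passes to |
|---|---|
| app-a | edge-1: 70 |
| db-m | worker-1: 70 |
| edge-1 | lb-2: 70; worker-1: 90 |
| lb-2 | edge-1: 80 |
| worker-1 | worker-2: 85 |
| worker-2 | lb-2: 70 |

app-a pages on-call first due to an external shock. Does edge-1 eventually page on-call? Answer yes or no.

Round 1 — app-a pages on-call (initial).
  edge-1: +70 → 70 ≥ 60
Round 2 — edge-1 pages on-call.
  lb-2: +70 → 70 ≥ 40
  worker-1: +90 → 90 < 100
Round 3 — lb-2 pages on-call.
No further pages.

yes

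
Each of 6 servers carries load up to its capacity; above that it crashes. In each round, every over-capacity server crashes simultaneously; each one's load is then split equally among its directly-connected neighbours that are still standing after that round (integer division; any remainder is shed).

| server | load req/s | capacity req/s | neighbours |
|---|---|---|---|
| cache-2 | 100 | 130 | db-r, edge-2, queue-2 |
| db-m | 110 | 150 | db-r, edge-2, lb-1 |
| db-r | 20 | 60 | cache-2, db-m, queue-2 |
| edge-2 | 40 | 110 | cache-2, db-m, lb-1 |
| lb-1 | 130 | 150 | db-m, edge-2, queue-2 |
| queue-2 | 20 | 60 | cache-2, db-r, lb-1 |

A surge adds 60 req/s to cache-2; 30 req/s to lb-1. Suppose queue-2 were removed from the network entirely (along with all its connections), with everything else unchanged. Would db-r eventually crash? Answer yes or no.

With queue-2 removed:
Round 1 — cache-2 at 160 > 130; lb-1 at 160 > 150. cache-2, lb-1 crash.
  cache-2 sheds 160 req/s to db-r, edge-2: 80 each.
    db-r: 20+80 = 100 > 60
    edge-2: 40+80 = 120 > 110
  lb-1 sheds 160 req/s to db-m, edge-2: 80 each.
    db-m: 110+80 = 190 > 150
    edge-2: 120+80 = 200 > 110
Round 2 — db-m, db-r, edge-2 crash.
  db-m sheds 190 req/s: no online neighbours, lost.
  db-r sheds 100 req/s: no online neighbours, lost.
  edge-2 sheds 200 req/s: no online neighbours, lost.
No further crashes.

yes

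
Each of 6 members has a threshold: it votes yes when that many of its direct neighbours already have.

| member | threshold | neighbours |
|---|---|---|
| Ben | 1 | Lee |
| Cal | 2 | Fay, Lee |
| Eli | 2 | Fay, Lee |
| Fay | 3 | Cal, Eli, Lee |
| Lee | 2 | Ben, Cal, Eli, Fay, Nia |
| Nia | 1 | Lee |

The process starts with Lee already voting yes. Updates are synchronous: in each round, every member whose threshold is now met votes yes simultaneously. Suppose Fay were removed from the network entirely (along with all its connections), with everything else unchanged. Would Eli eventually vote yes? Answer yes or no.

With Fay removed:
Round 1 — Lee votes yes (initial).
Round 2 — checking thresholds:
  Ben: 1 of 1 neighbours ≥ 1, votes yes.
  Cal: 1 of 1 neighbours < 2, below threshold.
  Eli: 1 of 1 neighbours < 2, below threshold.
  Nia: 1 of 1 neighbours ≥ 1, votes yes.
Round 3 — no new yes votes; cascade stops.

no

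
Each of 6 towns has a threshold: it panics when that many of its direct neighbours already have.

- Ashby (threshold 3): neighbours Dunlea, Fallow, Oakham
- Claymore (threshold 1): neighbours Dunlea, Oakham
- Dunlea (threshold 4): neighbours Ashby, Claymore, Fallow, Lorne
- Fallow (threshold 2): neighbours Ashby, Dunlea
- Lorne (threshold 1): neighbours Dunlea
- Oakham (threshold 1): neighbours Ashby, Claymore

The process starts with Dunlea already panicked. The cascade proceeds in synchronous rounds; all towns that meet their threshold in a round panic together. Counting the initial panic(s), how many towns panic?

4

Round 1 — Dunlea panics (initial).
Round 2 — checking thresholds:
  Ashby: 1 of 3 neighbours < 3, not yet.
  Claymore: 1 of 2 neighbours ≥ 1, panics.
  Fallow: 1 of 2 neighbours < 2, not yet.
  Lorne: 1 of 1 neighbours ≥ 1, panics.
Round 3 — checking thresholds:
  Ashby: 1 of 3 neighbours < 3, not yet.
  Fallow: 1 of 2 neighbours < 2, not yet.
  Oakham: 1 of 2 neighbours ≥ 1, panics.
Round 4 — no new panics; cascade stops.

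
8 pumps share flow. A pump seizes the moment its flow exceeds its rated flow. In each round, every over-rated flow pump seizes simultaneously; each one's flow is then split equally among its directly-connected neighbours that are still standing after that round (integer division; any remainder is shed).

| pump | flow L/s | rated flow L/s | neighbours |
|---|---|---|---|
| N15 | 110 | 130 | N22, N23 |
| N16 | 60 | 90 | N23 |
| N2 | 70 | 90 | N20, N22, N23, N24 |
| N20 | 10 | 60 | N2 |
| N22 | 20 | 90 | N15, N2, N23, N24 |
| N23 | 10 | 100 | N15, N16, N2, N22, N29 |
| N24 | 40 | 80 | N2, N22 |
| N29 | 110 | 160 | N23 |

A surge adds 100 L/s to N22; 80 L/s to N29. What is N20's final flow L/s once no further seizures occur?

Round 1 — N22 at 120 > 90; N29 at 190 > 160. N22, N29 seize.
  N22 sheds 120 L/s to N15, N2, N23, N24: 30 each.
    N15: 110+30 = 140 > 130
    N2: 70+30 = 100 > 90
    N23: 10+30 = 40 ≤ 100
    N24: 40+30 = 70 ≤ 80
  N29 sheds 190 L/s to N23: 190 each.
    N23: 40+190 = 230 > 100
Round 2 — N15, N2, N23 seize.
  N15 sheds 140 L/s: no online neighbours, lost.
  N2 sheds 100 L/s to N20, N24: 50 each.
    N20: 10+50 = 60 ≤ 60
    N24: 70+50 = 120 > 80
  N23 sheds 230 L/s to N16: 230 each.
    N16: 60+230 = 290 > 90
Round 3 — N16, N24 seize.
  N16 sheds 290 L/s: no online neighbours, lost.
  N24 sheds 120 L/s: no online neighbours, lost.
No further seizures.

60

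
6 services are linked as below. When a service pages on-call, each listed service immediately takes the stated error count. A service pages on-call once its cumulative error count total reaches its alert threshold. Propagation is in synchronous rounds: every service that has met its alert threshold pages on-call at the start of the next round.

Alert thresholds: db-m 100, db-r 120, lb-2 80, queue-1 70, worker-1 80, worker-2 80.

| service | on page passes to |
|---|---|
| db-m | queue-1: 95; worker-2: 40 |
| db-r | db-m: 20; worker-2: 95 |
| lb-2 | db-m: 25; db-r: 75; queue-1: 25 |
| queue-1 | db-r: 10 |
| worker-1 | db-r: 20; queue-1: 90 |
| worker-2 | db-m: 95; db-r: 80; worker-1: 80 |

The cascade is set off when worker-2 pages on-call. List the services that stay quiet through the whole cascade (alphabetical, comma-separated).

Round 1 — worker-2 pages on-call (initial).
  db-m: +95 → 95 < 100
  db-r: +80 → 80 < 120
  worker-1: +80 → 80 ≥ 80
Round 2 — worker-1 pages on-call.
  db-r: +20 → 100 < 120
  queue-1: +90 → 90 ≥ 70
Round 3 — queue-1 pages on-call.
  db-r: +10 → 110 < 120
No further pages.

db-m, db-r, lb-2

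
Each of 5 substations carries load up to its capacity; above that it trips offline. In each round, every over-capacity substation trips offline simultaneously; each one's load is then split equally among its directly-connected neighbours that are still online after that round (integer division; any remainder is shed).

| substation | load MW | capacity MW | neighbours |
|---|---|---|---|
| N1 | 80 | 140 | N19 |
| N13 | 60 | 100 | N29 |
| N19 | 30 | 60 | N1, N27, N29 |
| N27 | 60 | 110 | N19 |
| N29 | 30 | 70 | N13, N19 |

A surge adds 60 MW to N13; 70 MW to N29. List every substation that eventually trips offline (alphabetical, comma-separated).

N1, N13, N19, N27, N29

Round 1 — N13 at 120 > 100; N29 at 100 > 70. N13, N29 trip offline.
  N13 sheds 120 MW: no online neighbours, lost.
  N29 sheds 100 MW to N19: 100 each.
    N19: 30+100 = 130 > 60
Round 2 — N19 trips offline.
  N19 sheds 130 MW to N1, N27: 65 each.
    N1: 80+65 = 145 > 140
    N27: 60+65 = 125 > 110
Round 3 — N1, N27 trip offline.
  N1 sheds 145 MW: no online neighbours, lost.
  N27 sheds 125 MW: no online neighbours, lost.
No further trips.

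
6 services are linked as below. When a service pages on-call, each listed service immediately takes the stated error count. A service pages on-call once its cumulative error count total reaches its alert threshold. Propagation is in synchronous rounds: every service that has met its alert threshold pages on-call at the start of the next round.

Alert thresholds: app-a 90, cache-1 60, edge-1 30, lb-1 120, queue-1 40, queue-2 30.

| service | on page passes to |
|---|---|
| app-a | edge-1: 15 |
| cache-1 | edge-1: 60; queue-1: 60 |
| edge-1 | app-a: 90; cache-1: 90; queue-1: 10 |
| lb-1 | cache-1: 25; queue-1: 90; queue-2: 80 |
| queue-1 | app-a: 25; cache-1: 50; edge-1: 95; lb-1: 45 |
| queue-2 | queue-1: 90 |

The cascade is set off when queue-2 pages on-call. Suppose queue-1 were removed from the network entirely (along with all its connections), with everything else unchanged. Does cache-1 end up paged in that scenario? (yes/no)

no

With queue-1 removed:
Round 1 — queue-2 pages on-call (initial).
No further pages.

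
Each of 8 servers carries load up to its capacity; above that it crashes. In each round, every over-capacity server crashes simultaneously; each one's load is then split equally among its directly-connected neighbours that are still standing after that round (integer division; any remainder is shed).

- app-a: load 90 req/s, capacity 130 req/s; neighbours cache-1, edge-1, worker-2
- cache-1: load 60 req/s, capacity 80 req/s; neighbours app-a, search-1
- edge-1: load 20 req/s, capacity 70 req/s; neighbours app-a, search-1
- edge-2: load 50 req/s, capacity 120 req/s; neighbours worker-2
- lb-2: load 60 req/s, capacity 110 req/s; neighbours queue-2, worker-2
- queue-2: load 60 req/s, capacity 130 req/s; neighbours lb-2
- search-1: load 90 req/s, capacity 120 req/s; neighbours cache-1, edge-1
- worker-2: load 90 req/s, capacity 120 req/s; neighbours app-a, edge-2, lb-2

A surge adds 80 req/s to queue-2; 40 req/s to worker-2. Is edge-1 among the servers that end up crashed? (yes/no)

Round 1 — queue-2 at 140 > 130; worker-2 at 130 > 120. queue-2, worker-2 crash.
  queue-2 sheds 140 req/s to lb-2: 140 each.
    lb-2: 60+140 = 200 > 110
  worker-2 sheds 130 req/s to app-a, edge-2, lb-2: 43 each (1 lost).
    app-a: 90+43 = 133 > 130
    edge-2: 50+43 = 93 ≤ 120
    lb-2: 200+43 = 243 > 110
Round 2 — app-a, lb-2 crash.
  app-a sheds 133 req/s to cache-1, edge-1: 66 each (1 lost).
    cache-1: 60+66 = 126 > 80
    edge-1: 20+66 = 86 > 70
  lb-2 sheds 243 req/s: no online neighbours, lost.
Round 3 — cache-1, edge-1 crash.
  cache-1 sheds 126 req/s to search-1: 126 each.
    search-1: 90+126 = 216 > 120
  edge-1 sheds 86 req/s to search-1: 86 each.
    search-1: 216+86 = 302 > 120
Round 4 — search-1 crashes.
  search-1 sheds 302 req/s: no online neighbours, lost.
No further crashes.

yes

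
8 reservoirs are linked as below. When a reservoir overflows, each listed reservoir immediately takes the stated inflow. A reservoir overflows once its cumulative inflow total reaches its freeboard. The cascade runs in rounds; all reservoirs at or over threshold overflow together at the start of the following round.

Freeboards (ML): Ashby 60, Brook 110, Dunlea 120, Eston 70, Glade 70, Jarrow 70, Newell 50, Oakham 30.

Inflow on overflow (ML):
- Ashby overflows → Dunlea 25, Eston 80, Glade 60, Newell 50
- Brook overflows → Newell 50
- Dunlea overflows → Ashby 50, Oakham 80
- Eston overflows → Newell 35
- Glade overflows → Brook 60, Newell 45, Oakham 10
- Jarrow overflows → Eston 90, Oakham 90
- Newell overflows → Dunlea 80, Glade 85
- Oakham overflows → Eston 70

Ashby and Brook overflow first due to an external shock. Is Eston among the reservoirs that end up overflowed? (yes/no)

yes

Round 1 — Ashby, Brook overflow (initial).
  Dunlea: +25 → 25 < 120
  Eston: +80 → 80 ≥ 70
  Glade: +60 → 60 < 70
  Newell: +50+50 → 100 ≥ 50
Round 2 — Eston, Newell overflow.
  Dunlea: +80 → 105 < 120
  Glade: +85 → 145 ≥ 70
Round 3 — Glade overflows.
  Oakham: +10 → 10 < 30
No further overflows.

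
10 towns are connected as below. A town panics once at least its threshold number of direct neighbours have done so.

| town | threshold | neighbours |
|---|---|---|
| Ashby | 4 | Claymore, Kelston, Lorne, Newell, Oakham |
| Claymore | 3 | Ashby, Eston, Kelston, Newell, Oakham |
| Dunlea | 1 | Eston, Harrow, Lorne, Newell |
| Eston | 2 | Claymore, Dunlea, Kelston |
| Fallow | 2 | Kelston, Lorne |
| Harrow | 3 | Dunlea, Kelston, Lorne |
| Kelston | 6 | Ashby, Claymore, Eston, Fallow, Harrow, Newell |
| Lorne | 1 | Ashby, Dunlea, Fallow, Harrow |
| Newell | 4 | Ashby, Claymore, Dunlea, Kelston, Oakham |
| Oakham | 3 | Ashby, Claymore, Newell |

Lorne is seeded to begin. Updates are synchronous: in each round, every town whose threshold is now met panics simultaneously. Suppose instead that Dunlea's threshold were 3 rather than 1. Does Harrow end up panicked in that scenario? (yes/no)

no

With Dunlea's threshold at 3:
Round 1 — Lorne panics (initial).
Round 2 — no new panics; cascade stops.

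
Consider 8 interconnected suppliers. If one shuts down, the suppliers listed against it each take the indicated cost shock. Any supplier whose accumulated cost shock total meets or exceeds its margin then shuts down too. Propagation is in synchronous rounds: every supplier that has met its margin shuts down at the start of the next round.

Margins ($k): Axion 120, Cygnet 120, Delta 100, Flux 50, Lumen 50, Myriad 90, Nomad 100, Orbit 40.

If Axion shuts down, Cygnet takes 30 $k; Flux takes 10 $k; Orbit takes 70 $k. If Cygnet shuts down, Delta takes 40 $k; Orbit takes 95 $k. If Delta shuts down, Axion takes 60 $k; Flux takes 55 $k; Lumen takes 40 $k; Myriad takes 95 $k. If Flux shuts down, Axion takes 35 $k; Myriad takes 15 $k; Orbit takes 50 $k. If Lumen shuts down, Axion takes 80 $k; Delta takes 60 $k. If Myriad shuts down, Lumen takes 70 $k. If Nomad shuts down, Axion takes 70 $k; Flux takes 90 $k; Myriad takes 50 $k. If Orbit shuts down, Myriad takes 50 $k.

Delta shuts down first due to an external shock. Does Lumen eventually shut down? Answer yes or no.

yes

Round 1 — Delta shuts down (initial).
  Axion: +60 → 60 < 120
  Flux: +55 → 55 ≥ 50
  Lumen: +40 → 40 < 50
  Myriad: +95 → 95 ≥ 90
Round 2 — Flux, Myriad shut down.
  Axion: +35 → 95 < 120
  Lumen: +70 → 110 ≥ 50
  Orbit: +50 → 50 ≥ 40
Round 3 — Lumen, Orbit shut down.
  Axion: +80 → 175 ≥ 120
Round 4 — Axion shuts down.
  Cygnet: +30 → 30 < 120
No further shutdowns.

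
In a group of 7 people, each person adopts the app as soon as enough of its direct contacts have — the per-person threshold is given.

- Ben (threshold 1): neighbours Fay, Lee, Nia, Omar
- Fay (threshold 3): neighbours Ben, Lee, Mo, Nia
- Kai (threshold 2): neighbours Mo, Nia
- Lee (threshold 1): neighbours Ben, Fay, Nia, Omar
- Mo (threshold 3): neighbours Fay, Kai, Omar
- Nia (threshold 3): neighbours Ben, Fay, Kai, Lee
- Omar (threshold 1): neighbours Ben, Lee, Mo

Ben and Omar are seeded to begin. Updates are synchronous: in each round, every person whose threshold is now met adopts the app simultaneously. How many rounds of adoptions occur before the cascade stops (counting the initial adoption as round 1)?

2

Round 1 — Ben, Omar adopt the app (initial).
Round 2 — checking thresholds:
  Fay: 1 of 4 neighbours < 3, holds.
  Lee: 2 of 4 neighbours ≥ 1, adopts the app.
  Mo: 1 of 3 neighbours < 3, holds.
  Nia: 1 of 4 neighbours < 3, holds.
Round 3 — no new adoptions; cascade stops.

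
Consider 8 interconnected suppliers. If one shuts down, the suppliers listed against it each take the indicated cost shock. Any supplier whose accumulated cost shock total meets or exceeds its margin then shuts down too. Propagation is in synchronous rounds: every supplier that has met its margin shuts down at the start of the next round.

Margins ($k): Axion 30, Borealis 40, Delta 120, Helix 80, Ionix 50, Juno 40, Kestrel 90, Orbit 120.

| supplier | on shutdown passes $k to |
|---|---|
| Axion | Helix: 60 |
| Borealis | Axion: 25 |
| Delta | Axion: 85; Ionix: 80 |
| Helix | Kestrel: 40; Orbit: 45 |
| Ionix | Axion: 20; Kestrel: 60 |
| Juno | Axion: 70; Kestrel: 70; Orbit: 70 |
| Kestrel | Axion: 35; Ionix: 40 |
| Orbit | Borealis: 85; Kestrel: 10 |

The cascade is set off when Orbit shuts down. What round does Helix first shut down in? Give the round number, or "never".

never

Round 1 — Orbit shuts down (initial).
  Borealis: +85 → 85 ≥ 40
  Kestrel: +10 → 10 < 90
Round 2 — Borealis shuts down.
  Axion: +25 → 25 < 30
No further shutdowns.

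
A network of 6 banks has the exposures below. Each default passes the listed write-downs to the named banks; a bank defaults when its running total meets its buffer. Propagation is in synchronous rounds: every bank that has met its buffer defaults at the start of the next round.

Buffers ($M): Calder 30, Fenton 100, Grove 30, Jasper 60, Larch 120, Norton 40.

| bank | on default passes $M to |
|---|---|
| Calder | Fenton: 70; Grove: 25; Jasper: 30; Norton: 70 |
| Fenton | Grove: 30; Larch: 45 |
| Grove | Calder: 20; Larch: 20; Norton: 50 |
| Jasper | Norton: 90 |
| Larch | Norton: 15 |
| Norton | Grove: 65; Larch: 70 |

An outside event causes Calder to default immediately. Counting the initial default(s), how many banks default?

3

Round 1 — Calder defaults (initial).
  Fenton: +70 → 70 < 100
  Grove: +25 → 25 < 30
  Jasper: +30 → 30 < 60
  Norton: +70 → 70 ≥ 40
Round 2 — Norton defaults.
  Grove: +65 → 90 ≥ 30
  Larch: +70 → 70 < 120
Round 3 — Grove defaults.
  Larch: +20 → 90 < 120
No further defaults.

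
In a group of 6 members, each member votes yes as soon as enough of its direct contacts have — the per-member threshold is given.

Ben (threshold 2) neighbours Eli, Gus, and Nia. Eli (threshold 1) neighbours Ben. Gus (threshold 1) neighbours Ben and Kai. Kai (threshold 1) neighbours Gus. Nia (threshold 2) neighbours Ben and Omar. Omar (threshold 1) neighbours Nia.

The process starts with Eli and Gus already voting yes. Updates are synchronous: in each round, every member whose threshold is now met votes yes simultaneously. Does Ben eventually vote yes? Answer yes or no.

yes

Round 1 — Eli, Gus vote yes (initial).
Round 2 — checking thresholds:
  Ben: 2 of 3 neighbours ≥ 2, votes yes.
  Kai: 1 of 1 neighbours ≥ 1, votes yes.
Round 3 — no new yes votes; cascade stops.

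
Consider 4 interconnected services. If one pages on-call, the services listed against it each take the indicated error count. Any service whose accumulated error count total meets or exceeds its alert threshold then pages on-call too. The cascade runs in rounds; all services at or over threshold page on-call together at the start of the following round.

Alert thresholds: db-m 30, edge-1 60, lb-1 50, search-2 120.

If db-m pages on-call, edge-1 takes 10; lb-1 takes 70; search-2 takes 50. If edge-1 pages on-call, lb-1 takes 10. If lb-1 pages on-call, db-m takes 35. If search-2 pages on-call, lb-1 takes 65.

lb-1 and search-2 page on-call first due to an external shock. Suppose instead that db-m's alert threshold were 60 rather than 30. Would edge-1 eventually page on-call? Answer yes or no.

With db-m's alert threshold at 60:
Round 1 — lb-1, search-2 page on-call (initial).
  db-m: +35 → 35 < 60
No further pages.

no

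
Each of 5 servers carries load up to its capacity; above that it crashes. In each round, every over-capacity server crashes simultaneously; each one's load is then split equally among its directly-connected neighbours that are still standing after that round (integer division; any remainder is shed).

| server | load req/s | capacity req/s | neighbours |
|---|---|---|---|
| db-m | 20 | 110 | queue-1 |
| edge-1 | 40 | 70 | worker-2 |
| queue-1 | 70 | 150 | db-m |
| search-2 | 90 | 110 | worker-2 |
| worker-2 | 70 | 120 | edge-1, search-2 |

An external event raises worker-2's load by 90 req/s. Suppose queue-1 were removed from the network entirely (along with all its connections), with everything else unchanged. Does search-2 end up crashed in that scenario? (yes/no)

With queue-1 removed:
Round 1 — worker-2 at 160 > 120. worker-2 crashes.
  worker-2 sheds 160 req/s to edge-1, search-2: 80 each.
    edge-1: 40+80 = 120 > 70
    search-2: 90+80 = 170 > 110
Round 2 — edge-1, search-2 crash.
  edge-1 sheds 120 req/s: no online neighbours, lost.
  search-2 sheds 170 req/s: no online neighbours, lost.
No further crashes.

yes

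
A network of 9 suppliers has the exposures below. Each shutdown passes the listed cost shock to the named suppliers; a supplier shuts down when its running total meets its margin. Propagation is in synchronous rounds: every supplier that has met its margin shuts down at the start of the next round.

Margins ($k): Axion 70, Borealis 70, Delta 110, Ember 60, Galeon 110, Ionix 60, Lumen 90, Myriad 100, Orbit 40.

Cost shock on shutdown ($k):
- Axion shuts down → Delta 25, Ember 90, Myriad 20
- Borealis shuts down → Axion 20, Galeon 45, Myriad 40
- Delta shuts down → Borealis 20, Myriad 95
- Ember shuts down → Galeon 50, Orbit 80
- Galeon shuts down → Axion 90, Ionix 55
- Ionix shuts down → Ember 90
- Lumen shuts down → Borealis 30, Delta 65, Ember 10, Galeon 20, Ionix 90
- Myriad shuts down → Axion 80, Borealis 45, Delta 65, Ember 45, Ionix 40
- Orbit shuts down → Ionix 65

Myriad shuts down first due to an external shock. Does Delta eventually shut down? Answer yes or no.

Round 1 — Myriad shuts down (initial).
  Axion: +80 → 80 ≥ 70
  Borealis: +45 → 45 < 70
  Delta: +65 → 65 < 110
  Ember: +45 → 45 < 60
  Ionix: +40 → 40 < 60
Round 2 — Axion shuts down.
  Delta: +25 → 90 < 110
  Ember: +90 → 135 ≥ 60
Round 3 — Ember shuts down.
  Galeon: +50 → 50 < 110
  Orbit: +80 → 80 ≥ 40
Round 4 — Orbit shuts down.
  Ionix: +65 → 105 ≥ 60
Round 5 — Ionix shuts down.
No further shutdowns.

no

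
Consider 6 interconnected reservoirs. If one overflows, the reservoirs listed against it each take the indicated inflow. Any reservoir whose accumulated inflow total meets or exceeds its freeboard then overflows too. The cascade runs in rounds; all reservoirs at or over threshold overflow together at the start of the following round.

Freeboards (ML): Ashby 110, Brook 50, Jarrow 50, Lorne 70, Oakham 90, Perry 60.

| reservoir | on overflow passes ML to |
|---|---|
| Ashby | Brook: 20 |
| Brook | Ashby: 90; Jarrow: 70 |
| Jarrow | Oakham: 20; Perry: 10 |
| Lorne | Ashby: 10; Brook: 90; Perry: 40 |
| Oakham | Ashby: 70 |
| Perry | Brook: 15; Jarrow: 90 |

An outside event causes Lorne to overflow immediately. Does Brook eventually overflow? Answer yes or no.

yes

Round 1 — Lorne overflows (initial).
  Ashby: +10 → 10 < 110
  Brook: +90 → 90 ≥ 50
  Perry: +40 → 40 < 60
Round 2 — Brook overflows.
  Ashby: +90 → 100 < 110
  Jarrow: +70 → 70 ≥ 50
Round 3 — Jarrow overflows.
  Oakham: +20 → 20 < 90
  Perry: +10 → 50 < 60
No further overflows.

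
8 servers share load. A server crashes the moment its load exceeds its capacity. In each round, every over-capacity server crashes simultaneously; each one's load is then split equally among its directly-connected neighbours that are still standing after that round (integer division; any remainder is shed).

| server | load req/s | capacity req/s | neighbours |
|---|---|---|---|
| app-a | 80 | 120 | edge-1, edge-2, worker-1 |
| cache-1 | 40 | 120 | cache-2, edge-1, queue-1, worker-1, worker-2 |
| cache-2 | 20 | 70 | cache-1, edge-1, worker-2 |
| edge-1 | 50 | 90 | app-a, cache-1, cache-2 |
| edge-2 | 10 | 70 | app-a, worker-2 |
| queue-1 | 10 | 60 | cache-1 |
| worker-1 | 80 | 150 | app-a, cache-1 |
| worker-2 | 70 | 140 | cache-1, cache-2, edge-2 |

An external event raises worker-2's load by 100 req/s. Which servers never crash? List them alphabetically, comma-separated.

queue-1

Round 1 — worker-2 at 170 > 140. worker-2 crashes.
  worker-2 sheds 170 req/s to cache-1, cache-2, edge-2: 56 each (2 lost).
    cache-1: 40+56 = 96 ≤ 120
    cache-2: 20+56 = 76 > 70
    edge-2: 10+56 = 66 ≤ 70
Round 2 — cache-2 crashes.
  cache-2 sheds 76 req/s to cache-1, edge-1: 38 each.
    cache-1: 96+38 = 134 > 120
    edge-1: 50+38 = 88 ≤ 90
Round 3 — cache-1 crashes.
  cache-1 sheds 134 req/s to edge-1, queue-1, worker-1: 44 each (2 lost).
    edge-1: 88+44 = 132 > 90
    queue-1: 10+44 = 54 ≤ 60
    worker-1: 80+44 = 124 ≤ 150
Round 4 — edge-1 crashes.
  edge-1 sheds 132 req/s to app-a: 132 each.
    app-a: 80+132 = 212 > 120
Round 5 — app-a crashes.
  app-a sheds 212 req/s to edge-2, worker-1: 106 each.
    edge-2: 66+106 = 172 > 70
    worker-1: 124+106 = 230 > 150
Round 6 — edge-2, worker-1 crash.
  edge-2 sheds 172 req/s: no online neighbours, lost.
  worker-1 sheds 230 req/s: no online neighbours, lost.
No further crashes.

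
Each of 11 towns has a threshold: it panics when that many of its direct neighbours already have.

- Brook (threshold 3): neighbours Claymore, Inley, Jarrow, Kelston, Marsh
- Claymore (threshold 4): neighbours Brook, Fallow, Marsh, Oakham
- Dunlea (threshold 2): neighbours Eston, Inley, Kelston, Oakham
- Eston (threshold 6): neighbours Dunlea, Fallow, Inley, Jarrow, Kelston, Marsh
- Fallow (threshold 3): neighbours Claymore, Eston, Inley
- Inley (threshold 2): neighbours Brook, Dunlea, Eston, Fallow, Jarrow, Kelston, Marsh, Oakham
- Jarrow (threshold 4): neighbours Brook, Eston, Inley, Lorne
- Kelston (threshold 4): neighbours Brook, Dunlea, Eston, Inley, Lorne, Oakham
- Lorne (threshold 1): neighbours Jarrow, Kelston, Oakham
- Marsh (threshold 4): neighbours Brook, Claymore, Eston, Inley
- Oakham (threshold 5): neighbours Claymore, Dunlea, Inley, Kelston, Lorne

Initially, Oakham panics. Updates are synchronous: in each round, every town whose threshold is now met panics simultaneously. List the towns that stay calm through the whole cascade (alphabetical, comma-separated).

Brook, Claymore, Dunlea, Eston, Fallow, Inley, Jarrow, Kelston, Marsh

Round 1 — Oakham panics (initial).
Round 2 — checking thresholds:
  Claymore: 1 of 4 neighbours < 4, holds.
  Dunlea: 1 of 4 neighbours < 2, holds.
  Inley: 1 of 8 neighbours < 2, holds.
  Kelston: 1 of 6 neighbours < 4, holds.
  Lorne: 1 of 3 neighbours ≥ 1, panics.
Round 3 — no new panics; cascade stops.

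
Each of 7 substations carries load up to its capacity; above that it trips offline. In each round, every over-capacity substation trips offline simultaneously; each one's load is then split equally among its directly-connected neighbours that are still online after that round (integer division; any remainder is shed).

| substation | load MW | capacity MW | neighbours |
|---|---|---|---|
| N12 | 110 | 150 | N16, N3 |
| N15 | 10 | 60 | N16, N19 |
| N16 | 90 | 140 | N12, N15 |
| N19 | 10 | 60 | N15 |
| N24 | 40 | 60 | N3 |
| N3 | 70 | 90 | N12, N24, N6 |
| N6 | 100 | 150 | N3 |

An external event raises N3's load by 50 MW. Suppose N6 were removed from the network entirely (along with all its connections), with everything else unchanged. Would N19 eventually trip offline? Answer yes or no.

yes

With N6 removed:
Round 1 — N3 at 120 > 90. N3 trips offline.
  N3 sheds 120 MW to N12, N24: 60 each.
    N12: 110+60 = 170 > 150
    N24: 40+60 = 100 > 60
Round 2 — N12, N24 trip offline.
  N12 sheds 170 MW to N16: 170 each.
    N16: 90+170 = 260 > 140
  N24 sheds 100 MW: no online neighbours, lost.
Round 3 — N16 trips offline.
  N16 sheds 260 MW to N15: 260 each.
    N15: 10+260 = 270 > 60
Round 4 — N15 trips offline.
  N15 sheds 270 MW to N19: 270 each.
    N19: 10+270 = 280 > 60
Round 5 — N19 trips offline.
  N19 sheds 280 MW: no online neighbours, lost.
No further trips.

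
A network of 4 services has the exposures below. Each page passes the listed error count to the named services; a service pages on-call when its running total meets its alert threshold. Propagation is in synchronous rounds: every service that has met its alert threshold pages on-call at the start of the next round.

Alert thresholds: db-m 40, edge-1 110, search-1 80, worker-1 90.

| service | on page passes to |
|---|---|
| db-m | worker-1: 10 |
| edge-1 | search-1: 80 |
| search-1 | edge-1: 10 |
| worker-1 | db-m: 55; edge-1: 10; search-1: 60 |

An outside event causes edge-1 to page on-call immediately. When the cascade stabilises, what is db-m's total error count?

Round 1 — edge-1 pages on-call (initial).
  search-1: +80 → 80 ≥ 80
Round 2 — search-1 pages on-call.
No further pages.

0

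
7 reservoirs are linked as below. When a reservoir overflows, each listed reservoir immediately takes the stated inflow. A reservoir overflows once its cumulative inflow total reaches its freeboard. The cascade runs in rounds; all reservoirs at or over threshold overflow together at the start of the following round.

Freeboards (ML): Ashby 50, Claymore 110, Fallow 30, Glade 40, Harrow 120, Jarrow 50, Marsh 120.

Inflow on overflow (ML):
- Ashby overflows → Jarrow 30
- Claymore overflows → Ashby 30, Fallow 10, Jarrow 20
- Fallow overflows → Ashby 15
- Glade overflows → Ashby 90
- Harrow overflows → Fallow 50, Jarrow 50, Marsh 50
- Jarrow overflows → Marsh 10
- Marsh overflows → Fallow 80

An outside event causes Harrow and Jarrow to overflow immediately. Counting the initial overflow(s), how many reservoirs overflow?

Round 1 — Harrow, Jarrow overflow (initial).
  Fallow: +50 → 50 ≥ 30
  Marsh: +50+10 → 60 < 120
Round 2 — Fallow overflows.
  Ashby: +15 → 15 < 50
No further overflows.

3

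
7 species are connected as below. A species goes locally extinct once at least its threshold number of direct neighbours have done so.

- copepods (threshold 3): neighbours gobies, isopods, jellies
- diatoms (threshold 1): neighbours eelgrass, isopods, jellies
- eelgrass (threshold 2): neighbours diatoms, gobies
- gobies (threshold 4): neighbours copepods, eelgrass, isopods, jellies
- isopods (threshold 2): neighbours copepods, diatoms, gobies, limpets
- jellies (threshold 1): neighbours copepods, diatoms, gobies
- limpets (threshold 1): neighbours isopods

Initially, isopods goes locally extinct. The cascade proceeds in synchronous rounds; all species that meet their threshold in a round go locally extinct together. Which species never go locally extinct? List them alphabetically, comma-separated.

copepods, eelgrass, gobies

Round 1 — isopods goes locally extinct (initial).
Round 2 — checking thresholds:
  copepods: 1 of 3 neighbours < 3, below threshold.
  diatoms: 1 of 3 neighbours ≥ 1, goes locally extinct.
  gobies: 1 of 4 neighbours < 4, below threshold.
  limpets: 1 of 1 neighbours ≥ 1, goes locally extinct.
Round 3 — checking thresholds:
  copepods: 1 of 3 neighbours < 3, below threshold.
  eelgrass: 1 of 2 neighbours < 2, below threshold.
  gobies: 1 of 4 neighbours < 4, below threshold.
  jellies: 1 of 3 neighbours ≥ 1, goes locally extinct.
Round 4 — no new extinctions; cascade stops.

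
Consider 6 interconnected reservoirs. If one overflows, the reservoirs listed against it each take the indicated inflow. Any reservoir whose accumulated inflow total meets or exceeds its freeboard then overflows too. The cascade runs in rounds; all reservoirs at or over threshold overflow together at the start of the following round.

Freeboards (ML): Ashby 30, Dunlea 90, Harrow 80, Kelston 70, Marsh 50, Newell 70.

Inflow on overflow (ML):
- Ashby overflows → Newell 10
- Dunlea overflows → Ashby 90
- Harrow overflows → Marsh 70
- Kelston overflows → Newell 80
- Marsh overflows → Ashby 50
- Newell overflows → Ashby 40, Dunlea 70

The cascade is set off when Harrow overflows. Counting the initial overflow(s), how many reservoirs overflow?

Round 1 — Harrow overflows (initial).
  Marsh: +70 → 70 ≥ 50
Round 2 — Marsh overflows.
  Ashby: +50 → 50 ≥ 30
Round 3 — Ashby overflows.
  Newell: +10 → 10 < 70
No further overflows.

3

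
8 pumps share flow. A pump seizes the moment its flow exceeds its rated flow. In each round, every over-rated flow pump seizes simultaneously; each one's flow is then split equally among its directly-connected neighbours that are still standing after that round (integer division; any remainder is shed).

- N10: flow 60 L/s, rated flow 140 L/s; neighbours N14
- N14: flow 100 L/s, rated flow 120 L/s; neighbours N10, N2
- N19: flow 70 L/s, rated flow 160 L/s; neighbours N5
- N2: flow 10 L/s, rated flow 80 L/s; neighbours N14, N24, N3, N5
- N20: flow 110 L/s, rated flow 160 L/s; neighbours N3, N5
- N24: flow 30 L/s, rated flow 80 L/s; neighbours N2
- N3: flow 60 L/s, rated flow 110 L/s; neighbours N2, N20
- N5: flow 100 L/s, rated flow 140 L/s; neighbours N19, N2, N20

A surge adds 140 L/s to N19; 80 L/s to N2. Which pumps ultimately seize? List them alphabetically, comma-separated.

N10, N14, N19, N2, N20, N3, N5

Round 1 — N19 at 210 > 160; N2 at 90 > 80. N19, N2 seize.
  N19 sheds 210 L/s to N5: 210 each.
    N5: 100+210 = 310 > 140
  N2 sheds 90 L/s to N14, N24, N3, N5: 22 each (2 lost).
    N14: 100+22 = 122 > 120
    N24: 30+22 = 52 ≤ 80
    N3: 60+22 = 82 ≤ 110
    N5: 310+22 = 332 > 140
Round 2 — N14, N5 seize.
  N14 sheds 122 L/s to N10: 122 each.
    N10: 60+122 = 182 > 140
  N5 sheds 332 L/s to N20: 332 each.
    N20: 110+332 = 442 > 160
Round 3 — N10, N20 seize.
  N10 sheds 182 L/s: no online neighbours, lost.
  N20 sheds 442 L/s to N3: 442 each.
    N3: 82+442 = 524 > 110
Round 4 — N3 seizes.
  N3 sheds 524 L/s: no online neighbours, lost.
No further seizures.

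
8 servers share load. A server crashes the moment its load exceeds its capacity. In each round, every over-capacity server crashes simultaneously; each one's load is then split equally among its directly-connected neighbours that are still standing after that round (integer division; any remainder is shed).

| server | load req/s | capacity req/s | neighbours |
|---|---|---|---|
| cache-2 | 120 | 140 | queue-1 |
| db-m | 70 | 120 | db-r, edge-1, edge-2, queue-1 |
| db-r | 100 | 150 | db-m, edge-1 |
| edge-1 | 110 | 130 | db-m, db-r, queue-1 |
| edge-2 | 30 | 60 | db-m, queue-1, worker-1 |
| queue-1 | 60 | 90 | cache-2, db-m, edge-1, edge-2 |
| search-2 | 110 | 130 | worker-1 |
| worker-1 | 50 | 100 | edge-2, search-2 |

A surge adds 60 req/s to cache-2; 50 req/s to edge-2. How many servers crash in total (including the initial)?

6

Round 1 — cache-2 at 180 > 140; edge-2 at 80 > 60. cache-2, edge-2 crash.
  cache-2 sheds 180 req/s to queue-1: 180 each.
    queue-1: 60+180 = 240 > 90
  edge-2 sheds 80 req/s to db-m, queue-1, worker-1: 26 each (2 lost).
    db-m: 70+26 = 96 ≤ 120
    queue-1: 240+26 = 266 > 90
    worker-1: 50+26 = 76 ≤ 100
Round 2 — queue-1 crashes.
  queue-1 sheds 266 req/s to db-m, edge-1: 133 each.
    db-m: 96+133 = 229 > 120
    edge-1: 110+133 = 243 > 130
Round 3 — db-m, edge-1 crash.
  db-m sheds 229 req/s to db-r: 229 each.
    db-r: 100+229 = 329 > 150
  edge-1 sheds 243 req/s to db-r: 243 each.
    db-r: 329+243 = 572 > 150
Round 4 — db-r crashes.
  db-r sheds 572 req/s: no online neighbours, lost.
No further crashes.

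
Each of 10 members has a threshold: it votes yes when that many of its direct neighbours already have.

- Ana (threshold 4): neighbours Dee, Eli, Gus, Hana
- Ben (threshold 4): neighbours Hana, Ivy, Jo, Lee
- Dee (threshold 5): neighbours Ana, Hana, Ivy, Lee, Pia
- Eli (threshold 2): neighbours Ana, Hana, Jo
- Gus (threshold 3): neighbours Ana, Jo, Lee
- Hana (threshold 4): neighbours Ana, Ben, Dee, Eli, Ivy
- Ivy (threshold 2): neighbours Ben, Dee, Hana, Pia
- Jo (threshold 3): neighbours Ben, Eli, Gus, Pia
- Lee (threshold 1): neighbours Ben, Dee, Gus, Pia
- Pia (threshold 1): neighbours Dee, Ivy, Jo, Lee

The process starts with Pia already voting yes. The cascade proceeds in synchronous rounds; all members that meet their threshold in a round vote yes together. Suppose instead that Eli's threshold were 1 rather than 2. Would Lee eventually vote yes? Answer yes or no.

yes

With Eli's threshold at 1:
Round 1 — Pia votes yes (initial).
Round 2 — checking thresholds:
  Dee: 1 of 5 neighbours < 5, below threshold.
  Ivy: 1 of 4 neighbours < 2, below threshold.
  Jo: 1 of 4 neighbours < 3, below threshold.
  Lee: 1 of 4 neighbours ≥ 1, votes yes.
Round 3 — no new yes votes; cascade stops.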